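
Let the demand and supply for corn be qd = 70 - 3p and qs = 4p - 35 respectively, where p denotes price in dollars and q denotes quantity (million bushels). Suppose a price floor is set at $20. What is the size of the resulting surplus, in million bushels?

35

Setting quantity demanded equal to quantity supplied, 70 - 3p = 4p - 35, gives p* = 15 and q* = 25.
The floor of 20 is above the equilibrium price 15, so it binds.
At p = 20: qd = 70 - 3·20 = 10 and qs = 4·20 - 35 = 45.
Surplus = qs - qd = 45 - 10 = 35.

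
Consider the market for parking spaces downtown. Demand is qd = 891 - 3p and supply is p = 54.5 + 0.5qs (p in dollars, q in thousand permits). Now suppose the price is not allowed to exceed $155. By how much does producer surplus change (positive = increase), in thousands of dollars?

Rearranging supply gives qs = 2p - 109. In a free market, 891 - 3p = 2p - 109 gives the equilibrium p* = 200, q* = 291.
Because the ceiling (155) lies below the market-clearing price, it is binding.
At p = 155: qd = 891 - 3·155 = 426 and qs = 2·155 - 109 = 201.
Producer surplus without the control is ½ · (200 - 54.5) · 291 = 21170.25.
With the ceiling, producers sell 201 units at 155, so PS = ½ · (155 - 54.5) · 201 = 10100.25.
Change in producer surplus = 10100.25 - 21170.25 = -11070.

-11070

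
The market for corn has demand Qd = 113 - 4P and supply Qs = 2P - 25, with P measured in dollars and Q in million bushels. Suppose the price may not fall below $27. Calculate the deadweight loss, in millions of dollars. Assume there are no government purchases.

96

Without the control the market clears where 113 - 4P = 2P - 25, i.e. P* = 23 and Q* = 21.
Since 27 > 23, the floor is binding.
At P = 27: Qd = 113 - 4·27 = 5 and Qs = 2·27 - 25 = 29.
Quantity traded falls to 5. At Q = 5 the demand price is (113 - 5)/4 = 27 and the supply price is (25 + 5)/2 = 15.
Deadweight loss = ½ · (27 - 15) · (21 - 5) = ½ · 12 · 16 = 96.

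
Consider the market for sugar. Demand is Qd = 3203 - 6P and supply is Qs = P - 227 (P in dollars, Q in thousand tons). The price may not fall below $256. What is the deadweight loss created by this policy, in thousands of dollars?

In a free market, 3203 - 6P = P - 227 gives the equilibrium P* = 490, Q* = 263.
The floor of 256 is below the equilibrium price 490, so it is not binding; the market clears at P* = 490, Q* = 263.
Since the control does not bind, no trades are prevented and deadweight loss is zero.

0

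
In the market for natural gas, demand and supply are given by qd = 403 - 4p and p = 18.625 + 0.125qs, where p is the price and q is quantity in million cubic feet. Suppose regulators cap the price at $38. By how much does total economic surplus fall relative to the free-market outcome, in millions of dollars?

768

Rearranging supply gives qs = 8p - 149. Equilibrium: 403 - 4p = 8p - 149, so 552 = 12p and p* = 46, q* = 219.
Since 38 < 46, the ceiling is binding.
At p = 38: qd = 403 - 4·38 = 251 and qs = 8·38 - 149 = 155.
Quantity traded falls to 155. At q = 155 the demand price is (403 - 155)/4 = 62 and the supply price is (149 + 155)/8 = 38.
Deadweight loss = ½ · (62 - 38) · (219 - 155) = ½ · 24 · 64 = 768.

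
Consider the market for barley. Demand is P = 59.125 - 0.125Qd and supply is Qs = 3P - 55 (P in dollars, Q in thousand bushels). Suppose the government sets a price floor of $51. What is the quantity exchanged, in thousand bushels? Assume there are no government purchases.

Rearranging demand gives Qd = 473 - 8P. Setting quantity demanded equal to quantity supplied, 473 - 8P = 3P - 55, gives P* = 48 and Q* = 89.
Since 51 > 48, the floor is binding.
At P = 51: Qd = 473 - 8·51 = 65 and Qs = 3·51 - 55 = 98.
The quantity actually transacted is the short side, demand: 65.

65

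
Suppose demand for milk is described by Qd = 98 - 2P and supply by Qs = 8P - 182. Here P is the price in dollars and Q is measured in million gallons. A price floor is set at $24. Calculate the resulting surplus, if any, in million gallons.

In a free market, 98 - 2P = 8P - 182 gives the equilibrium P* = 28, Q* = 42.
Since 24 is below P* = 28, the floor does not bind and the free-market outcome prevails.
Since the control does not bind, there is no surplus.

0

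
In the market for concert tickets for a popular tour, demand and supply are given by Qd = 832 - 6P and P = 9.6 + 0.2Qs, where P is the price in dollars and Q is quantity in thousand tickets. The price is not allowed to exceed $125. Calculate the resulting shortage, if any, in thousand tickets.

0

Rearranging supply gives Qs = 5P - 48. Equilibrium: 832 - 6P = 5P - 48, so 880 = 11P and P* = 80, Q* = 352.
The ceiling of 125 is above the equilibrium price 80, so it is not binding; the market clears at P* = 80, Q* = 352.
Since the control does not bind, there is no shortage.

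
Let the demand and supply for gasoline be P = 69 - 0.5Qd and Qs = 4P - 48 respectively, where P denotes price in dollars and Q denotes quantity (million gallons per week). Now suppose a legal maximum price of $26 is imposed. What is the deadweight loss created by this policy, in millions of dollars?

150

Rearranging demand gives Qd = 138 - 2P. Setting quantity demanded equal to quantity supplied, 138 - 2P = 4P - 48, gives P* = 31 and Q* = 76.
Since 26 < 31, the ceiling is binding.
At P = 26: Qd = 138 - 2·26 = 86 and Qs = 4·26 - 48 = 56.
Quantity traded falls to 56. At Q = 56 the demand price is (138 - 56)/2 = 41 and the supply price is (48 + 56)/4 = 26.
Deadweight loss = ½ · (41 - 26) · (76 - 56) = ½ · 15 · 20 = 150.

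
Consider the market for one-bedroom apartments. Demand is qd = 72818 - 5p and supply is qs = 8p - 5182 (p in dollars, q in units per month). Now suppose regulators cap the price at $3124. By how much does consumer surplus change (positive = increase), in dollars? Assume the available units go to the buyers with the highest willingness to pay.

4036753.6

Without the control the market clears where 72818 - 5p = 8p - 5182, i.e. p* = 6000 and q* = 42818.
Since 3124 < 6000, the ceiling is binding.
At p = 3124: qd = 72818 - 5·3124 = 57198 and qs = 8·3124 - 5182 = 19810.
Consumer surplus without the control is ½ · (14563.6 - 6000) · 42818 = 183338112.4.
With the ceiling, 19810 units are sold at 3124 (assume they go to the highest-value buyers). The demand price at q = 19810 is 10601.6, so CS = ½ · [(14563.6 - 3124) + (10601.6 - 3124)] · 19810 = 187374866.
Change in consumer surplus = 187374866 - 183338112.4 = 4036753.6.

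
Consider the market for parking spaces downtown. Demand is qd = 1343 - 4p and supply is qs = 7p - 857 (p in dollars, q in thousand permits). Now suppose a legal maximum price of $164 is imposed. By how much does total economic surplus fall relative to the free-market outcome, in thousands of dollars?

12474

Equilibrium: 1343 - 4p = 7p - 857, so 2200 = 11p and p* = 200, q* = 543.
Since 164 < 200, the ceiling is binding.
At p = 164: qd = 1343 - 4·164 = 687 and qs = 7·164 - 857 = 291.
Quantity traded falls to 291. At q = 291 the demand price is (1343 - 291)/4 = 263 and the supply price is (857 + 291)/7 = 164.
Deadweight loss = ½ · (263 - 164) · (543 - 291) = ½ · 99 · 252 = 12474.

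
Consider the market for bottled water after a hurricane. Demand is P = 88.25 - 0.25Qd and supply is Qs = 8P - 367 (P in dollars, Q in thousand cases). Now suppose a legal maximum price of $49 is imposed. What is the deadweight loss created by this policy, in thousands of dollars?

Rearranging demand gives Qd = 353 - 4P. In a free market, 353 - 4P = 8P - 367 gives the equilibrium P* = 60, Q* = 113.
Since 49 < 60, the ceiling is binding.
At P = 49: Qd = 353 - 4·49 = 157 and Qs = 8·49 - 367 = 25.
Quantity traded falls to 25. At Q = 25 the demand price is (353 - 25)/4 = 82 and the supply price is (367 + 25)/8 = 49.
Deadweight loss = ½ · (82 - 49) · (113 - 25) = ½ · 33 · 88 = 1452.

1452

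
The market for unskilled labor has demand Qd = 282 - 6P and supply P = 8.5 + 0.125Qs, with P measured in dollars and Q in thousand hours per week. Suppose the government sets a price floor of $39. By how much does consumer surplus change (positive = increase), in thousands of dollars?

Rearranging supply gives Qs = 8P - 68. In a free market, 282 - 6P = 8P - 68 gives the equilibrium P* = 25, Q* = 132.
Because the floor (39) lies above the market-clearing price, it is binding.
At P = 39: Qd = 282 - 6·39 = 48 and Qs = 8·39 - 68 = 244.
Consumer surplus without the control is ½ · (47 - 25) · 132 = 1452.
With the floor, consumers buy 48 units at 39, so CS = ½ · (47 - 39) · 48 = 192.
Change in consumer surplus = 192 - 1452 = -1260.

-1260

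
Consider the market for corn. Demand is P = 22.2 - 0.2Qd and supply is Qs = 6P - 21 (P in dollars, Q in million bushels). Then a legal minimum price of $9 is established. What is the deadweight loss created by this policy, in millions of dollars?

0

Rearranging demand gives Qd = 111 - 5P. Setting quantity demanded equal to quantity supplied, 111 - 5P = 6P - 21, gives P* = 12 and Q* = 51.
Since 9 is below P* = 12, the floor does not bind and the free-market outcome prevails.
Since the control does not bind, no trades are prevented and deadweight loss is zero.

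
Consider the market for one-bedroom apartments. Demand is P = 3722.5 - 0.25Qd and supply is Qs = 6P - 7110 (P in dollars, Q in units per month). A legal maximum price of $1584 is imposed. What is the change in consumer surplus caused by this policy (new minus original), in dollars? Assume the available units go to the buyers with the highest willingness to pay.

-232848

Rearranging demand gives Qd = 14890 - 4P. Equilibrium: 14890 - 4P = 6P - 7110, so 22000 = 10P and P* = 2200, Q* = 6090.
The ceiling of 1584 is below the equilibrium price 2200, so it binds.
At P = 1584: Qd = 14890 - 4·1584 = 8554 and Qs = 6·1584 - 7110 = 2394.
Consumer surplus without the control is ½ · (3722.5 - 2200) · 6090 = 4636012.5.
With the ceiling, 2394 units are sold at 1584 (assume they go to the highest-value buyers). The demand price at Q = 2394 is 3124, so CS = ½ · [(3722.5 - 1584) + (3124 - 1584)] · 2394 = 4403164.5.
Change in consumer surplus = 4403164.5 - 4636012.5 = -232848.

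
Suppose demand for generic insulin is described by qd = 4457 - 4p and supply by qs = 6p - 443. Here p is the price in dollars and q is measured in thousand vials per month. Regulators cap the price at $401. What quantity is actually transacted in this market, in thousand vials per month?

Without the control the market clears where 4457 - 4p = 6p - 443, i.e. p* = 490 and q* = 2497.
Because the ceiling (401) lies below the market-clearing price, it is binding.
At p = 401: qd = 4457 - 4·401 = 2853 and qs = 6·401 - 443 = 1963.
The quantity actually transacted is the short side, supply: 1963.

1963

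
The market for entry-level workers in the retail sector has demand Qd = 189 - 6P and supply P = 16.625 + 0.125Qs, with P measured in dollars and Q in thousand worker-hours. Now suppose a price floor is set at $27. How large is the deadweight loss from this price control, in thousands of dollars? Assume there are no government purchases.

Rearranging supply gives Qs = 8P - 133. Setting quantity demanded equal to quantity supplied, 189 - 6P = 8P - 133, gives P* = 23 and Q* = 51.
The floor of 27 is above the equilibrium price 23, so it binds.
At P = 27: Qd = 189 - 6·27 = 27 and Qs = 8·27 - 133 = 83.
Quantity traded falls to 27. At Q = 27 the demand price is (189 - 27)/6 = 27 and the supply price is (133 + 27)/8 = 20.
Deadweight loss = ½ · (27 - 20) · (51 - 27) = ½ · 7 · 24 = 84.

84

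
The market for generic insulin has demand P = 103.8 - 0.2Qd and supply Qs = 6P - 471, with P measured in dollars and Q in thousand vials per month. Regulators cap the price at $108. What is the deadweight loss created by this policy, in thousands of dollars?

Rearranging demand gives Qd = 519 - 5P. In a free market, 519 - 5P = 6P - 471 gives the equilibrium P* = 90, Q* = 69.
The ceiling of 108 is above the equilibrium price 90, so it is not binding; the market clears at P* = 90, Q* = 69.
Since the control does not bind, no trades are prevented and deadweight loss is zero.

0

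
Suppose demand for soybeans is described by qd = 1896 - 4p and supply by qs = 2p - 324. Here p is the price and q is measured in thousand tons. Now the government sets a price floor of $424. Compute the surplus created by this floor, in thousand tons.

324

Without the control the market clears where 1896 - 4p = 2p - 324, i.e. p* = 370 and q* = 416.
Because the floor (424) lies above the market-clearing price, it is binding.
At p = 424: qd = 1896 - 4·424 = 200 and qs = 2·424 - 324 = 524.
Surplus = qs - qd = 524 - 200 = 324.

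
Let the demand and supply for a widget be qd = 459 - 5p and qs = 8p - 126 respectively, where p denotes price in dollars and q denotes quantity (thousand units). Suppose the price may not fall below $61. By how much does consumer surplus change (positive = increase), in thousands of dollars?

Equilibrium: 459 - 5p = 8p - 126, so 585 = 13p and p* = 45, q* = 234.
Since 61 > 45, the floor is binding.
At p = 61: qd = 459 - 5·61 = 154 and qs = 8·61 - 126 = 362.
Consumer surplus without the control is ½ · (91.8 - 45) · 234 = 5475.6.
With the floor, consumers buy 154 units at 61, so CS = ½ · (91.8 - 61) · 154 = 2371.6.
Change in consumer surplus = 2371.6 - 5475.6 = -3104.

-3104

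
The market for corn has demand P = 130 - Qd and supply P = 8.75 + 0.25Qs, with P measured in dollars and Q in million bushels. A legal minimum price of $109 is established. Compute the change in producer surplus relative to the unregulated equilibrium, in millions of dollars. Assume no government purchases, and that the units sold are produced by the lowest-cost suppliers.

874

Rearranging demand gives Qd = 130 - P; rearranging supply gives Qs = 4P - 35. Equilibrium: 130 - P = 4P - 35, so 165 = 5P and P* = 33, Q* = 97.
Since 109 > 33, the floor is binding.
At P = 109: Qd = 130 - 109 = 21 and Qs = 4·109 - 35 = 401.
Producer surplus without the control is ½ · (33 - 8.75) · 97 = 1176.125.
With the floor, 21 units are sold at 109. The supply price at Q = 21 is 14, so PS = ½ · [(109 - 8.75) + (109 - 14)] · 21 = 2050.125.
Change in producer surplus = 2050.125 - 1176.125 = 874.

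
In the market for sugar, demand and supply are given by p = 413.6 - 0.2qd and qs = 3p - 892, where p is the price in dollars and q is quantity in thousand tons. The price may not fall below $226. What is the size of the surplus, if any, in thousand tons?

0

Rearranging demand gives qd = 2068 - 5p. Without the control the market clears where 2068 - 5p = 3p - 892, i.e. p* = 370 and q* = 218.
The floor of 226 is below the equilibrium price 370, so it is not binding; the market clears at p* = 370, q* = 218.
Since the control does not bind, there is no surplus.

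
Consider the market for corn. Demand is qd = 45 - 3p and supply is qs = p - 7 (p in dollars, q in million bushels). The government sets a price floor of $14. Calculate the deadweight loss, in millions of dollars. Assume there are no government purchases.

6

Setting quantity demanded equal to quantity supplied, 45 - 3p = p - 7, gives p* = 13 and q* = 6.
The floor of 14 is above the equilibrium price 13, so it binds.
At p = 14: qd = 45 - 3·14 = 3 and qs = 14 - 7 = 7.
Quantity traded falls to 3. At q = 3 the demand price is (45 - 3)/3 = 14 and the supply price is 7 + 3 = 10.
Deadweight loss = ½ · (14 - 10) · (6 - 3) = ½ · 4 · 3 = 6.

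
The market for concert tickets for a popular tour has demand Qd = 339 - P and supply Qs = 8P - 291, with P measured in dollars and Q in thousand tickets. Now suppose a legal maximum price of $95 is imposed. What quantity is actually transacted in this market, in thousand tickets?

Setting quantity demanded equal to quantity supplied, 339 - P = 8P - 291, gives P* = 70 and Q* = 269.
Since 95 is above P* = 70, the ceiling does not bind and the free-market outcome prevails.

269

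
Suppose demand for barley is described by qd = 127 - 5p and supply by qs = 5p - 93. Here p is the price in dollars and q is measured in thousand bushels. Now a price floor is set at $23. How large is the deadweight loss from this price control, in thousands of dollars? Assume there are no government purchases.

Setting quantity demanded equal to quantity supplied, 127 - 5p = 5p - 93, gives p* = 22 and q* = 17.
Since 23 > 22, the floor is binding.
At p = 23: qd = 127 - 5·23 = 12 and qs = 5·23 - 93 = 22.
Quantity traded falls to 12. At q = 12 the demand price is (127 - 12)/5 = 23 and the supply price is (93 + 12)/5 = 21.
Deadweight loss = ½ · (23 - 21) · (17 - 12) = ½ · 2 · 5 = 5.

5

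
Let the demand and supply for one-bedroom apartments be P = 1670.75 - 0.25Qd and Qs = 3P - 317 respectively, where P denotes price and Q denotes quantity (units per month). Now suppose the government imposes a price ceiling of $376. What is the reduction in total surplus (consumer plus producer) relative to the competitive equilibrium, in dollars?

Rearranging demand gives Qd = 6683 - 4P. In a free market, 6683 - 4P = 3P - 317 gives the equilibrium P* = 1000, Q* = 2683.
Because the ceiling (376) lies below the market-clearing price, it is binding.
At P = 376: Qd = 6683 - 4·376 = 5179 and Qs = 3·376 - 317 = 811.
Quantity traded falls to 811. At Q = 811 the demand price is (6683 - 811)/4 = 1468 and the supply price is (317 + 811)/3 = 376.
Deadweight loss = ½ · (1468 - 376) · (2683 - 811) = ½ · 1092 · 1872 = 1022112.

1022112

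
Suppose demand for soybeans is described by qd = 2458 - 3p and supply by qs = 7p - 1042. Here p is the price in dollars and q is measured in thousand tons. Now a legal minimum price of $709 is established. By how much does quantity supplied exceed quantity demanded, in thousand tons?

Setting quantity demanded equal to quantity supplied, 2458 - 3p = 7p - 1042, gives p* = 350 and q* = 1408.
Since 709 > 350, the floor is binding.
At p = 709: qd = 2458 - 3·709 = 331 and qs = 7·709 - 1042 = 3921.
Surplus = qs - qd = 3921 - 331 = 3590.

3590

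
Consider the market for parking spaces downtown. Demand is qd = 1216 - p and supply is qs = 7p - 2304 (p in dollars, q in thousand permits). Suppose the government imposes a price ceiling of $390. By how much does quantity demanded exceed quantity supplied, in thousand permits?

Without the control the market clears where 1216 - p = 7p - 2304, i.e. p* = 440 and q* = 776.
Since 390 < 440, the ceiling is binding.
At p = 390: qd = 1216 - 390 = 826 and qs = 7·390 - 2304 = 426.
Shortage = qd - qs = 826 - 426 = 400.

400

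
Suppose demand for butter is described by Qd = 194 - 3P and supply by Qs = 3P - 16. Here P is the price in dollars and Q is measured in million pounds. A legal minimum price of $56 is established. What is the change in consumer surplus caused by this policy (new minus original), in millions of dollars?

-1207.5

In a free market, 194 - 3P = 3P - 16 gives the equilibrium P* = 35, Q* = 89.
The floor of 56 is above the equilibrium price 35, so it binds.
At P = 56: Qd = 194 - 3·56 = 26 and Qs = 3·56 - 16 = 152.
Consumer surplus without the control is ½ · (194/3 - 35) · 89 = 7921/6.
With the floor, consumers buy 26 units at 56, so CS = ½ · (194/3 - 56) · 26 = 338/3.
Change in consumer surplus = 338/3 - 7921/6 = -1207.5.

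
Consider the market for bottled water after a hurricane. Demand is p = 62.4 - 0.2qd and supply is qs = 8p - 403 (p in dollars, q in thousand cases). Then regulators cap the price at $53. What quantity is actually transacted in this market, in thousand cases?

Rearranging demand gives qd = 312 - 5p. Without the control the market clears where 312 - 5p = 8p - 403, i.e. p* = 55 and q* = 37.
Because the ceiling (53) lies below the market-clearing price, it is binding.
At p = 53: qd = 312 - 5·53 = 47 and qs = 8·53 - 403 = 21.
The quantity actually transacted is the short side, supply: 21.

21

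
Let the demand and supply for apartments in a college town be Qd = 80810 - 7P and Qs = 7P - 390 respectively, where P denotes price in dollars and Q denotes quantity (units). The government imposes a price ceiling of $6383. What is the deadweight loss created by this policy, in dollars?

In a free market, 80810 - 7P = 7P - 390 gives the equilibrium P* = 5800, Q* = 40210.
Since 6383 is above P* = 5800, the ceiling does not bind and the free-market outcome prevails.
Since the control does not bind, no trades are prevented and deadweight loss is zero.

0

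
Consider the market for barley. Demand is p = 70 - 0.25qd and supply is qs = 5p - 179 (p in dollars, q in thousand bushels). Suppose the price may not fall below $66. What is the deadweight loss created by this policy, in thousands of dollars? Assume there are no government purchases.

810

Rearranging demand gives qd = 280 - 4p. In a free market, 280 - 4p = 5p - 179 gives the equilibrium p* = 51, q* = 76.
The floor of 66 is above the equilibrium price 51, so it binds.
At p = 66: qd = 280 - 4·66 = 16 and qs = 5·66 - 179 = 151.
Quantity traded falls to 16. At q = 16 the demand price is (280 - 16)/4 = 66 and the supply price is (179 + 16)/5 = 39.
Deadweight loss = ½ · (66 - 39) · (76 - 16) = ½ · 27 · 60 = 810.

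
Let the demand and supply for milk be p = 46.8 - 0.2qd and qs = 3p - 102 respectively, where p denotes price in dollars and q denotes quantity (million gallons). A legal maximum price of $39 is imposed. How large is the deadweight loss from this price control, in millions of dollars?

Rearranging demand gives qd = 234 - 5p. Equilibrium: 234 - 5p = 3p - 102, so 336 = 8p and p* = 42, q* = 24.
Because the ceiling (39) lies below the market-clearing price, it is binding.
At p = 39: qd = 234 - 5·39 = 39 and qs = 3·39 - 102 = 15.
Quantity traded falls to 15. At q = 15 the demand price is (234 - 15)/5 = 43.8 and the supply price is (102 + 15)/3 = 39.
Deadweight loss = ½ · (43.8 - 39) · (24 - 15) = ½ · 4.8 · 9 = 21.6.

21.6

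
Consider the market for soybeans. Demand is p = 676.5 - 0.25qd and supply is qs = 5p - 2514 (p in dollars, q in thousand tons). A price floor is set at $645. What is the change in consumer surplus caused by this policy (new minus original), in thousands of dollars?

Rearranging demand gives qd = 2706 - 4p. In a free market, 2706 - 4p = 5p - 2514 gives the equilibrium p* = 580, q* = 386.
Because the floor (645) lies above the market-clearing price, it is binding.
At p = 645: qd = 2706 - 4·645 = 126 and qs = 5·645 - 2514 = 711.
Consumer surplus without the control is ½ · (676.5 - 580) · 386 = 18624.5.
With the floor, consumers buy 126 units at 645, so CS = ½ · (676.5 - 645) · 126 = 1984.5.
Change in consumer surplus = 1984.5 - 18624.5 = -16640.

-16640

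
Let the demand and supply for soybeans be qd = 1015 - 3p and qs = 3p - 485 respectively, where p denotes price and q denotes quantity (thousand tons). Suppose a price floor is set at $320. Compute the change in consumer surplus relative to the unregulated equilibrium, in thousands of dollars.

Without the control the market clears where 1015 - 3p = 3p - 485, i.e. p* = 250 and q* = 265.
Because the floor (320) lies above the market-clearing price, it is binding.
At p = 320: qd = 1015 - 3·320 = 55 and qs = 3·320 - 485 = 475.
Consumer surplus without the control is ½ · (1015/3 - 250) · 265 = 70225/6.
With the floor, consumers buy 55 units at 320, so CS = ½ · (1015/3 - 320) · 55 = 3025/6.
Change in consumer surplus = 3025/6 - 70225/6 = -11200.

-11200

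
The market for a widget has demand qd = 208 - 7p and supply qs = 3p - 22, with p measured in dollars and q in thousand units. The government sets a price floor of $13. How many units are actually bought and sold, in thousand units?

47

Equilibrium: 208 - 7p = 3p - 22, so 230 = 10p and p* = 23, q* = 47.
Since 13 is below p* = 23, the floor does not bind and the free-market outcome prevails.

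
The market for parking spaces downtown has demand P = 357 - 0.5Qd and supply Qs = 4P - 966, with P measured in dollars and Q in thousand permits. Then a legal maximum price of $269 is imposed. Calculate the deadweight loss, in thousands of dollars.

726

Rearranging demand gives Qd = 714 - 2P. Without the control the market clears where 714 - 2P = 4P - 966, i.e. P* = 280 and Q* = 154.
Because the ceiling (269) lies below the market-clearing price, it is binding.
At P = 269: Qd = 714 - 2·269 = 176 and Qs = 4·269 - 966 = 110.
Quantity traded falls to 110. At Q = 110 the demand price is (714 - 110)/2 = 302 and the supply price is (966 + 110)/4 = 269.
Deadweight loss = ½ · (302 - 269) · (154 - 110) = ½ · 33 · 44 = 726.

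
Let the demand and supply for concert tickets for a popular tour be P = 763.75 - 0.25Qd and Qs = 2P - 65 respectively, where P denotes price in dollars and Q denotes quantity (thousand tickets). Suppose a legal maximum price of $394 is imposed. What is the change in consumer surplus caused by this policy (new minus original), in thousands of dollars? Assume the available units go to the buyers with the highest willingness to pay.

83160

Rearranging demand gives Qd = 3055 - 4P. In a free market, 3055 - 4P = 2P - 65 gives the equilibrium P* = 520, Q* = 975.
The ceiling of 394 is below the equilibrium price 520, so it binds.
At P = 394: Qd = 3055 - 4·394 = 1479 and Qs = 2·394 - 65 = 723.
Consumer surplus without the control is ½ · (763.75 - 520) · 975 = 118828.125.
With the ceiling, 723 units are sold at 394 (assume they go to the highest-value buyers). The demand price at Q = 723 is 583, so CS = ½ · [(763.75 - 394) + (583 - 394)] · 723 = 201988.125.
Change in consumer surplus = 201988.125 - 118828.125 = 83160.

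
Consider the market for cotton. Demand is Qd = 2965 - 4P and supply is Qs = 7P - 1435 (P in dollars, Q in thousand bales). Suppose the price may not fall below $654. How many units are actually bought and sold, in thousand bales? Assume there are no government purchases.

349

Equilibrium: 2965 - 4P = 7P - 1435, so 4400 = 11P and P* = 400, Q* = 1365.
Because the floor (654) lies above the market-clearing price, it is binding.
At P = 654: Qd = 2965 - 4·654 = 349 and Qs = 7·654 - 1435 = 3143.
The quantity actually transacted is the short side, demand: 349.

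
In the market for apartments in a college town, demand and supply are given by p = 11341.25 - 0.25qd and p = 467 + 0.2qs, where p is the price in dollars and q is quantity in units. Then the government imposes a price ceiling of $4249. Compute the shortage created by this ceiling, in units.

9459

Rearranging demand gives qd = 45365 - 4p; rearranging supply gives qs = 5p - 2335. In a free market, 45365 - 4p = 5p - 2335 gives the equilibrium p* = 5300, q* = 24165.
Since 4249 < 5300, the ceiling is binding.
At p = 4249: qd = 45365 - 4·4249 = 28369 and qs = 5·4249 - 2335 = 18910.
Shortage = qd - qs = 28369 - 18910 = 9459.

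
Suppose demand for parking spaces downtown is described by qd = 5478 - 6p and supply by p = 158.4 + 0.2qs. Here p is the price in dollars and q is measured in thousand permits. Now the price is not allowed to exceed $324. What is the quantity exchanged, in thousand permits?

Rearranging supply gives qs = 5p - 792. Without the control the market clears where 5478 - 6p = 5p - 792, i.e. p* = 570 and q* = 2058.
The ceiling of 324 is below the equilibrium price 570, so it binds.
At p = 324: qd = 5478 - 6·324 = 3534 and qs = 5·324 - 792 = 828.
The quantity actually transacted is the short side, supply: 828.

828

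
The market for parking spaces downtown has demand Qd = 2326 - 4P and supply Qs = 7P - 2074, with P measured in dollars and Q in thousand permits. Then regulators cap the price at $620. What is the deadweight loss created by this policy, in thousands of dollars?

Setting quantity demanded equal to quantity supplied, 2326 - 4P = 7P - 2074, gives P* = 400 and Q* = 726.
The ceiling of 620 is above the equilibrium price 400, so it is not binding; the market clears at P* = 400, Q* = 726.
Since the control does not bind, no trades are prevented and deadweight loss is zero.

0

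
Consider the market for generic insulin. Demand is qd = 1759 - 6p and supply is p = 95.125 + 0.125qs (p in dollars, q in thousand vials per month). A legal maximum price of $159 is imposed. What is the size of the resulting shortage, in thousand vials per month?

Rearranging supply gives qs = 8p - 761. Equilibrium: 1759 - 6p = 8p - 761, so 2520 = 14p and p* = 180, q* = 679.
The ceiling of 159 is below the equilibrium price 180, so it binds.
At p = 159: qd = 1759 - 6·159 = 805 and qs = 8·159 - 761 = 511.
Shortage = qd - qs = 805 - 511 = 294.

294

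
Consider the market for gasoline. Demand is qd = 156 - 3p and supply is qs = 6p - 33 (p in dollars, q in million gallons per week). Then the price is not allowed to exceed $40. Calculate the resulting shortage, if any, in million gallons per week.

0

Equilibrium: 156 - 3p = 6p - 33, so 189 = 9p and p* = 21, q* = 93.
The ceiling of 40 is above the equilibrium price 21, so it is not binding; the market clears at p* = 21, q* = 93.
Since the control does not bind, there is no shortage.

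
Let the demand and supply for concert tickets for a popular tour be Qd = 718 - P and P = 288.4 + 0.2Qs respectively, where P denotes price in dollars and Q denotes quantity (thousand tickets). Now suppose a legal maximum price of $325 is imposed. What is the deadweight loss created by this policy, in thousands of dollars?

Rearranging supply gives Qs = 5P - 1442. Equilibrium: 718 - P = 5P - 1442, so 2160 = 6P and P* = 360, Q* = 358.
Because the ceiling (325) lies below the market-clearing price, it is binding.
At P = 325: Qd = 718 - 325 = 393 and Qs = 5·325 - 1442 = 183.
Quantity traded falls to 183. At Q = 183 the demand price is 718 - 183 = 535 and the supply price is (1442 + 183)/5 = 325.
Deadweight loss = ½ · (535 - 325) · (358 - 183) = ½ · 210 · 175 = 18375.

18375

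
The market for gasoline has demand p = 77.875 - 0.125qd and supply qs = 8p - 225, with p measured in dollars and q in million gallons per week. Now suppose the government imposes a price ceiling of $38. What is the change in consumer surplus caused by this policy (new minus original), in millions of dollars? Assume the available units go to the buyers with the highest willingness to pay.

Rearranging demand gives qd = 623 - 8p. Setting quantity demanded equal to quantity supplied, 623 - 8p = 8p - 225, gives p* = 53 and q* = 199.
Because the ceiling (38) lies below the market-clearing price, it is binding.
At p = 38: qd = 623 - 8·38 = 319 and qs = 8·38 - 225 = 79.
Consumer surplus without the control is ½ · (77.875 - 53) · 199 = 2475.0625.
With the ceiling, 79 units are sold at 38 (assume they go to the highest-value buyers). The demand price at q = 79 is 68, so CS = ½ · [(77.875 - 38) + (68 - 38)] · 79 = 2760.0625.
Change in consumer surplus = 2760.0625 - 2475.0625 = 285.

285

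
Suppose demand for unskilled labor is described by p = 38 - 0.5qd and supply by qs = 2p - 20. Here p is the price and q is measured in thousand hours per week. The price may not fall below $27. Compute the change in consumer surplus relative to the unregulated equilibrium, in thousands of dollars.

-75

Rearranging demand gives qd = 76 - 2p. Without the control the market clears where 76 - 2p = 2p - 20, i.e. p* = 24 and q* = 28.
Since 27 > 24, the floor is binding.
At p = 27: qd = 76 - 2·27 = 22 and qs = 2·27 - 20 = 34.
Consumer surplus without the control is ½ · (38 - 24) · 28 = 196.
With the floor, consumers buy 22 units at 27, so CS = ½ · (38 - 27) · 22 = 121.
Change in consumer surplus = 121 - 196 = -75.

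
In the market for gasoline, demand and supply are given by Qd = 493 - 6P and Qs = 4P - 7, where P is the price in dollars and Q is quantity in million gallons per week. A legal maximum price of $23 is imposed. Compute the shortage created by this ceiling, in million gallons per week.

270

In a free market, 493 - 6P = 4P - 7 gives the equilibrium P* = 50, Q* = 193.
Because the ceiling (23) lies below the market-clearing price, it is binding.
At P = 23: Qd = 493 - 6·23 = 355 and Qs = 4·23 - 7 = 85.
Shortage = Qd - Qs = 355 - 85 = 270.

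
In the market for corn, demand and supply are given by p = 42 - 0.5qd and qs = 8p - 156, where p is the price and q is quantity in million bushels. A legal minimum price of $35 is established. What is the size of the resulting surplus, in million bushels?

Rearranging demand gives qd = 84 - 2p. Setting quantity demanded equal to quantity supplied, 84 - 2p = 8p - 156, gives p* = 24 and q* = 36.
Since 35 > 24, the floor is binding.
At p = 35: qd = 84 - 2·35 = 14 and qs = 8·35 - 156 = 124.
Surplus = qs - qd = 124 - 14 = 110.

110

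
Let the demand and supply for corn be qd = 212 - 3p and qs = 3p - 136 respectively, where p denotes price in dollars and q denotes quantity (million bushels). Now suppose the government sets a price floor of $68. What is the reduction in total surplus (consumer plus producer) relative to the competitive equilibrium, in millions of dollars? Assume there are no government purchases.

Setting quantity demanded equal to quantity supplied, 212 - 3p = 3p - 136, gives p* = 58 and q* = 38.
The floor of 68 is above the equilibrium price 58, so it binds.
At p = 68: qd = 212 - 3·68 = 8 and qs = 3·68 - 136 = 68.
Quantity traded falls to 8. At q = 8 the demand price is (212 - 8)/3 = 68 and the supply price is (136 + 8)/3 = 48.
Deadweight loss = ½ · (68 - 48) · (38 - 8) = ½ · 20 · 30 = 300.

300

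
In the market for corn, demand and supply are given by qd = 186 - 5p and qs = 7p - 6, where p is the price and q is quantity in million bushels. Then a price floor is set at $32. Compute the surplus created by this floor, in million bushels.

192

Equilibrium: 186 - 5p = 7p - 6, so 192 = 12p and p* = 16, q* = 106.
Because the floor (32) lies above the market-clearing price, it is binding.
At p = 32: qd = 186 - 5·32 = 26 and qs = 7·32 - 6 = 218.
Surplus = qs - qd = 218 - 26 = 192.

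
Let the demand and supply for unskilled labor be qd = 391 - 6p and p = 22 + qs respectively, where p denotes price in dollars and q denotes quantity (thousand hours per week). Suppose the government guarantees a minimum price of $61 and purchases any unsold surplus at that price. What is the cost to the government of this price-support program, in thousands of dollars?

854

Rearranging supply gives qs = p - 22. In a free market, 391 - 6p = p - 22 gives the equilibrium p* = 59, q* = 37.
Because the floor (61) lies above the market-clearing price, it is binding.
At p = 61: qd = 391 - 6·61 = 25 and qs = 61 - 22 = 39.
Surplus = qs - qd = 14.
Government expenditure = surplus × support price = 14 × 61 = 854.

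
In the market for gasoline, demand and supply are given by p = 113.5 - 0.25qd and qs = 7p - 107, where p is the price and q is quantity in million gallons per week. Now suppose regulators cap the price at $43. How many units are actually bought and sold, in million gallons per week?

Rearranging demand gives qd = 454 - 4p. Equilibrium: 454 - 4p = 7p - 107, so 561 = 11p and p* = 51, q* = 250.
Since 43 < 51, the ceiling is binding.
At p = 43: qd = 454 - 4·43 = 282 and qs = 7·43 - 107 = 194.
The quantity actually transacted is the short side, supply: 194.

194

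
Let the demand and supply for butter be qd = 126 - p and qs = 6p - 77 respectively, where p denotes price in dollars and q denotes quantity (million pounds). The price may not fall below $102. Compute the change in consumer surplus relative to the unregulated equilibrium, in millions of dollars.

-4416.5

Setting quantity demanded equal to quantity supplied, 126 - p = 6p - 77, gives p* = 29 and q* = 97.
Since 102 > 29, the floor is binding.
At p = 102: qd = 126 - 102 = 24 and qs = 6·102 - 77 = 535.
Consumer surplus without the control is ½ · (126 - 29) · 97 = 4704.5.
With the floor, consumers buy 24 units at 102, so CS = ½ · (126 - 102) · 24 = 288.
Change in consumer surplus = 288 - 4704.5 = -4416.5.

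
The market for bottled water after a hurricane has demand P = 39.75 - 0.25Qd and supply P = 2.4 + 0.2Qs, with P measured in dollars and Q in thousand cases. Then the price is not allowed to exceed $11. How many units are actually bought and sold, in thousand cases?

Rearranging demand gives Qd = 159 - 4P; rearranging supply gives Qs = 5P - 12. Equilibrium: 159 - 4P = 5P - 12, so 171 = 9P and P* = 19, Q* = 83.
Because the ceiling (11) lies below the market-clearing price, it is binding.
At P = 11: Qd = 159 - 4·11 = 115 and Qs = 5·11 - 12 = 43.
The quantity actually transacted is the short side, supply: 43.

43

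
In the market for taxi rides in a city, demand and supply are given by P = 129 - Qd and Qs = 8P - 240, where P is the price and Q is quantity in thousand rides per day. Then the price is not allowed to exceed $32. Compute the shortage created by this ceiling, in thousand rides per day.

Rearranging demand gives Qd = 129 - P. In a free market, 129 - P = 8P - 240 gives the equilibrium P* = 41, Q* = 88.
The ceiling of 32 is below the equilibrium price 41, so it binds.
At P = 32: Qd = 129 - 32 = 97 and Qs = 8·32 - 240 = 16.
Shortage = Qd - Qs = 97 - 16 = 81.

81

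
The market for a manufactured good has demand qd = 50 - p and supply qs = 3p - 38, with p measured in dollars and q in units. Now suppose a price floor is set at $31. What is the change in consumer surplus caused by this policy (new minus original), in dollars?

Setting quantity demanded equal to quantity supplied, 50 - p = 3p - 38, gives p* = 22 and q* = 28.
The floor of 31 is above the equilibrium price 22, so it binds.
At p = 31: qd = 50 - 31 = 19 and qs = 3·31 - 38 = 55.
Consumer surplus without the control is ½ · (50 - 22) · 28 = 392.
With the floor, consumers buy 19 units at 31, so CS = ½ · (50 - 31) · 19 = 180.5.
Change in consumer surplus = 180.5 - 392 = -211.5.

-211.5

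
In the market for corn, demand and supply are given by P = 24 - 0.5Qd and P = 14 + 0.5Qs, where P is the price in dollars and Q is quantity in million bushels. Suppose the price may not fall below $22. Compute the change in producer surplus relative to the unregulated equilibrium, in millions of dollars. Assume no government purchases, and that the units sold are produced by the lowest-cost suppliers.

3

Rearranging demand gives Qd = 48 - 2P; rearranging supply gives Qs = 2P - 28. In a free market, 48 - 2P = 2P - 28 gives the equilibrium P* = 19, Q* = 10.
Since 22 > 19, the floor is binding.
At P = 22: Qd = 48 - 2·22 = 4 and Qs = 2·22 - 28 = 16.
Producer surplus without the control is ½ · (19 - 14) · 10 = 25.
With the floor, 4 units are sold at 22. The supply price at Q = 4 is 16, so PS = ½ · [(22 - 14) + (22 - 16)] · 4 = 28.
Change in producer surplus = 28 - 25 = 3.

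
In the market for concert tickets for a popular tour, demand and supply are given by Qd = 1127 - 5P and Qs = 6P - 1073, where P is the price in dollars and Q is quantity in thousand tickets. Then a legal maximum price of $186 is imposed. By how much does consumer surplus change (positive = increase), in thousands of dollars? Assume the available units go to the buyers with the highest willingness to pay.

-103.6

Equilibrium: 1127 - 5P = 6P - 1073, so 2200 = 11P and P* = 200, Q* = 127.
Because the ceiling (186) lies below the market-clearing price, it is binding.
At P = 186: Qd = 1127 - 5·186 = 197 and Qs = 6·186 - 1073 = 43.
Consumer surplus without the control is ½ · (225.4 - 200) · 127 = 1612.9.
With the ceiling, 43 units are sold at 186 (assume they go to the highest-value buyers). The demand price at Q = 43 is 216.8, so CS = ½ · [(225.4 - 186) + (216.8 - 186)] · 43 = 1509.3.
Change in consumer surplus = 1509.3 - 1612.9 = -103.6.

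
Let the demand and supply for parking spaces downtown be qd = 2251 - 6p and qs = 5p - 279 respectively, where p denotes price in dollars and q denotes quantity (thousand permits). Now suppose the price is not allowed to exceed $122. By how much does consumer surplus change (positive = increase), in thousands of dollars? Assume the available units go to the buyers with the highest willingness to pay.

Without the control the market clears where 2251 - 6p = 5p - 279, i.e. p* = 230 and q* = 871.
Because the ceiling (122) lies below the market-clearing price, it is binding.
At p = 122: qd = 2251 - 6·122 = 1519 and qs = 5·122 - 279 = 331.
Consumer surplus without the control is ½ · (2251/6 - 230) · 871 = 758641/12.
With the ceiling, 331 units are sold at 122 (assume they go to the highest-value buyers). The demand price at q = 331 is 320, so CS = ½ · [(2251/6 - 122) + (320 - 122)] · 331 = 896017/12.
Change in consumer surplus = 896017/12 - 758641/12 = 11448.

11448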